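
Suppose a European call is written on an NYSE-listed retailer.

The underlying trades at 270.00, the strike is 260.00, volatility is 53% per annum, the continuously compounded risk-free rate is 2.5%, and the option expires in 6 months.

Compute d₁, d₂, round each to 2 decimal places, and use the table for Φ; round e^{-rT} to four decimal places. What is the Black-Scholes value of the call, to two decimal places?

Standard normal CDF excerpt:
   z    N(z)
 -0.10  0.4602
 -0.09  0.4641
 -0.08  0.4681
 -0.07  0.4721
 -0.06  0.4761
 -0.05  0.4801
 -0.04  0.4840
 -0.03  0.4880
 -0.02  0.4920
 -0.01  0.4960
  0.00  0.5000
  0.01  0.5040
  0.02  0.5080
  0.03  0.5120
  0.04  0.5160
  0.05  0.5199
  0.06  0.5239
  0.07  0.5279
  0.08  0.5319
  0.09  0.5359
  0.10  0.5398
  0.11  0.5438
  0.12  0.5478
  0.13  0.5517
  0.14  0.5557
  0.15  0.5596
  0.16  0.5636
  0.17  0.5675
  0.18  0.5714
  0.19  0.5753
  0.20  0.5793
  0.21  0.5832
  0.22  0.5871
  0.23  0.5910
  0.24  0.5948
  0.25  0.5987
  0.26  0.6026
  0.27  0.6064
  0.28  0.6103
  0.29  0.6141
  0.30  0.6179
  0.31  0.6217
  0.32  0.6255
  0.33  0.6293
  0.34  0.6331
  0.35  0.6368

σ√T = 0.53·√0.5 = 0.3748
d₁ = [ln(270/260) + (0.025 + ½·0.53²)·0.5] / (σ√T) = (0.0377 + 0.0827) / 0.3748 = 0.3214 ⇒ 0.32
d₂ = 0.3214 − 0.3748 = -0.0533 ⇒ -0.05
e^(−rT) = e^(−0.025·0.5) = 0.9876
N(d₁) = N(0.32) = 0.6255;  N(d₂) = N(-0.05) = 0.4801
C = 270·0.6255 − 260·0.9876·0.4801 = 168.8850 − 123.2782 = 45.6068

45.61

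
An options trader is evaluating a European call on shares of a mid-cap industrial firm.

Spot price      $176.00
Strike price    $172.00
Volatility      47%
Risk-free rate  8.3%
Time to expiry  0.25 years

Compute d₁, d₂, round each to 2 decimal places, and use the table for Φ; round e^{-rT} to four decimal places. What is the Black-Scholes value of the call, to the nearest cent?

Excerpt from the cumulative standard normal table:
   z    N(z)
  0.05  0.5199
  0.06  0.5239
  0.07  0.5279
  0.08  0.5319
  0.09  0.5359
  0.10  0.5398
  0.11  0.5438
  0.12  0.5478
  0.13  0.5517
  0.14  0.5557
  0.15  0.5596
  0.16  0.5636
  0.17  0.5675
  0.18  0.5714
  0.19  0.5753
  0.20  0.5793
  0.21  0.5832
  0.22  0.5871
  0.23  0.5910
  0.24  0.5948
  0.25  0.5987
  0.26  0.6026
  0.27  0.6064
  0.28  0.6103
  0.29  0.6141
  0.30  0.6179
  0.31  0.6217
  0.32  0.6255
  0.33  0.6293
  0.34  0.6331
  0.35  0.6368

$19.81

σ√T = 0.47·√0.25 = 0.2350
ln(S/K) + (r + σ²/2)T = ln(176/172) + (0.083 + 0.47²/2)·0.25 = 0.0230 + 0.0484 = 0.0714
d₁ = 0.0714 / 0.2350 = 0.3036 ⇒ 0.30
d₂ = d₁ − σ√T = 0.3036 − 0.2350 = 0.0686 ⇒ 0.07
e^(−rT) = e^(−0.083·0.25) = 0.9795
N(d₁) = N(0.30) = 0.6179;  N(d₂) = N(0.07) = 0.5279
C = 176·0.6179 − 172·0.9795·0.5279 = 108.7504 − 88.9374 = 19.8130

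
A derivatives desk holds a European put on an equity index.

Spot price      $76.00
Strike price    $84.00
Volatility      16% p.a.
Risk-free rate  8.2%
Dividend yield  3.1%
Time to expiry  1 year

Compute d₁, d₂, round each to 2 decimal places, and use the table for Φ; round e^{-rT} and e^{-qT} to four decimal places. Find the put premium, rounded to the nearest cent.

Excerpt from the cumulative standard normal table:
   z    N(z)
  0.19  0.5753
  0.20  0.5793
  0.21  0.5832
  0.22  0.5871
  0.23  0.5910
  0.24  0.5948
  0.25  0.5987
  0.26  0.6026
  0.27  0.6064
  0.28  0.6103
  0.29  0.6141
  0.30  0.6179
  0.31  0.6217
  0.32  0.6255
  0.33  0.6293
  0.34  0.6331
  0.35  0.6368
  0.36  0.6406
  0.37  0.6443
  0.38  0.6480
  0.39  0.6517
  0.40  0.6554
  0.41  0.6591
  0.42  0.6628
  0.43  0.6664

σ√T = 0.16 × 1.0000 = 0.1600
d₁ = [ln(76/84) + (0.082 − 0.031 + 0.16²/2)·1] / 0.1600 = [-0.1001 + 0.0638] / 0.1600 = -0.2268 ⇒ -0.23
d₂ = d₁ − σ√T = -0.2268 − 0.1600 = -0.3868 ⇒ -0.39
e^(−qT) = e^(−0.031·1) = 0.9695;  e^(−rT) = e^(−0.082·1) = 0.9213
N(−d₂) = N(0.39) = 0.6517;  N(−d₁) = N(0.23) = 0.5910
P = 84·0.9213·0.6517 − 76·0.9695·0.5910 = 50.4345 − 43.5461 = 6.8885

$6.89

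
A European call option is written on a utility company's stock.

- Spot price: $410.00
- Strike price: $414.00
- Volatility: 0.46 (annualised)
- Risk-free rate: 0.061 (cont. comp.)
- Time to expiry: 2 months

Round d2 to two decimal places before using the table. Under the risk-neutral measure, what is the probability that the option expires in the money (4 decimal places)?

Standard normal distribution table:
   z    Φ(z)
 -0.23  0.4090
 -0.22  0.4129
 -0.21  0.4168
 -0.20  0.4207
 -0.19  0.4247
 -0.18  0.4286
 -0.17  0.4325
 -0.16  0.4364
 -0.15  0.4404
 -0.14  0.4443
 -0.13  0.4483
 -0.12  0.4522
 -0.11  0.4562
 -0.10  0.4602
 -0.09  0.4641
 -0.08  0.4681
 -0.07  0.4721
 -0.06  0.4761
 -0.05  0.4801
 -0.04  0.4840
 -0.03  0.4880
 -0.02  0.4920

0.4641

σ√T = 0.46 × 0.4082 = 0.1878
d₁ = [ln(410/414) + (0.061 + ½·0.46²)·0.1667] / (σ√T) = (-0.0097 + 0.0278) / 0.1878 = 0.0963 → 0.10
d₂ = 0.0963 − 0.1878 = -0.0915 → -0.09
Risk-neutral Pr[S_T > K] = N(d₂) = N(-0.09) = 0.4641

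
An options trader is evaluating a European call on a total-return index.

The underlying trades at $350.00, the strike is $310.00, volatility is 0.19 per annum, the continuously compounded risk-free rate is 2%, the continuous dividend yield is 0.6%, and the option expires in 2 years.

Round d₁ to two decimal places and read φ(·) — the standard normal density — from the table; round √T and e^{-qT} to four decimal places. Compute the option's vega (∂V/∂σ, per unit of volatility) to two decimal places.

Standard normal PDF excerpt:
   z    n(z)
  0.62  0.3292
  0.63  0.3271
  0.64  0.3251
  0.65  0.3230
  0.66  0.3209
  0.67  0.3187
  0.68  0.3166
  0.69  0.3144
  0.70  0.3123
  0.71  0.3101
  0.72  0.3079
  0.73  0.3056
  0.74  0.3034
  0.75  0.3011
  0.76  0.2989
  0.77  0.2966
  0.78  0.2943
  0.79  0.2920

153.77

σ√T = 0.19 × 1.4142 = 0.2687
d₁ = [ln(350/310) + (0.02 − 0.006 + 0.19²/2)·2] / 0.2687 = [0.1214 + 0.0641] / 0.2687 = 0.6902 which rounds to 0.69
√T = √2 = 1.4142
φ(d₁) = φ(0.69) = 0.3144
exp(−qT) = exp(−0.006·2) = 0.9881
vega = S·exp(−qT)·φ(d₁)·√T = 350·0.9881·0.3144·1.4142 = 153.7667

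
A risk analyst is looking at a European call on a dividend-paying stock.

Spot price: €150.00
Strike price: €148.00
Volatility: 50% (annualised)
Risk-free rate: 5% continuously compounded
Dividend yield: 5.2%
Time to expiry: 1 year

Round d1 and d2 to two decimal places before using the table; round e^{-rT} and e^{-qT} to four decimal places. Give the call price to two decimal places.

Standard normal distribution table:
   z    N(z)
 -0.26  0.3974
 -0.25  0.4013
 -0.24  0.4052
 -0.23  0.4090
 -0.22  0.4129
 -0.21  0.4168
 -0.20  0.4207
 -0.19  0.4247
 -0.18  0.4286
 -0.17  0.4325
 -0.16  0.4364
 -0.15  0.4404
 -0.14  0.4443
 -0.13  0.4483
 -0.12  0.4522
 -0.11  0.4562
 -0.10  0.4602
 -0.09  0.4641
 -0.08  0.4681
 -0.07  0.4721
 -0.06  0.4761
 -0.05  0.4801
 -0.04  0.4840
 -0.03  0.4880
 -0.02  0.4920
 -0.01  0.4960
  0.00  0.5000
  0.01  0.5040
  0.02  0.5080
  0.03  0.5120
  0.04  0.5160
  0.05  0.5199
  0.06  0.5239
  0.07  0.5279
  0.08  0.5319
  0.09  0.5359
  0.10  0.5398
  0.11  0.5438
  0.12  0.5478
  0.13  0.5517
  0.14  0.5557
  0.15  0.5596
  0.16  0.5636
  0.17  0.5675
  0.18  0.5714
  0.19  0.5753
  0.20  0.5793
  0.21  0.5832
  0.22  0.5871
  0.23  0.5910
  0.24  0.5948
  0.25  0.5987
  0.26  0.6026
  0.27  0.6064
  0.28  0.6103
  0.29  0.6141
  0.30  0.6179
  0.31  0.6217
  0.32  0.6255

σ√T = 0.5·√1 = 0.5000
d₁ = [ln(150/148) + (0.05 − 0.052 + ½·0.5²)·1] / (σ√T) = (0.0134 + 0.1230) / 0.5000 = 0.2728 ≈ 0.27
d₂ = 0.2728 − 0.5000 = -0.2272 ≈ -0.23
exp(−qT) = exp(−0.052·1) = 0.9493;  exp(−rT) = exp(−0.05·1) = 0.9512
N(d₁) = N(0.27) = 0.6064;  N(d₂) = N(-0.23) = 0.4090
C = 150·0.9493·0.6064 − 148·0.9512·0.4090 = 86.3483 − 57.5780 = 28.7703

€28.77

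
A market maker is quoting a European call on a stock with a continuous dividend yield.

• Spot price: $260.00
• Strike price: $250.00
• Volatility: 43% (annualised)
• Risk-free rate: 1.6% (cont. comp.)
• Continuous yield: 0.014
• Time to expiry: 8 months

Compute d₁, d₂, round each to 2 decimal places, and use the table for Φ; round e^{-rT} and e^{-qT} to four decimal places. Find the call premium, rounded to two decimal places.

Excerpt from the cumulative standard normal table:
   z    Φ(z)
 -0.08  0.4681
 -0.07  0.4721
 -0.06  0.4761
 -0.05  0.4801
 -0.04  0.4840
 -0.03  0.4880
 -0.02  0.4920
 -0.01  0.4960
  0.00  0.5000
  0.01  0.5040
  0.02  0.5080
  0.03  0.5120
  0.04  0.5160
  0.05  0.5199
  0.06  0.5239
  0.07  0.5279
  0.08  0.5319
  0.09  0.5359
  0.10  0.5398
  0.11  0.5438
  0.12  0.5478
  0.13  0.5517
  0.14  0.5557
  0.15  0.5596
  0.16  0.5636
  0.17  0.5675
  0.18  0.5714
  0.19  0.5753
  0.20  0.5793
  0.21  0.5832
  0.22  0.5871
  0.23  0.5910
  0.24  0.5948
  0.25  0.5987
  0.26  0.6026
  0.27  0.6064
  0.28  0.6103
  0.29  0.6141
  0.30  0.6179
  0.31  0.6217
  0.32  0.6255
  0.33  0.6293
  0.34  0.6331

σ√T = 0.43 × 0.8165 = 0.3511
d₁ = [ln(260/250) + (0.016 − 0.014 + 0.43²/2)·0.6667] / 0.3511 = [0.0392 + 0.0630] / 0.3511 = 0.2911 ⇒ 0.29
d₂ = d₁ − σ√T = 0.2911 − 0.3511 = -0.0600 ⇒ -0.06
e^(−qT) = e^(−0.014·0.6667) = 0.9907;  e^(−rT) = e^(−0.016·0.6667) = 0.9894
C = 260·0.9907·N(0.29) − 250·0.9894·N(-0.06) = 260·0.9907·0.6141 − 250·0.9894·0.4761 = 158.1811 − 117.7633 = 40.4178

$40.42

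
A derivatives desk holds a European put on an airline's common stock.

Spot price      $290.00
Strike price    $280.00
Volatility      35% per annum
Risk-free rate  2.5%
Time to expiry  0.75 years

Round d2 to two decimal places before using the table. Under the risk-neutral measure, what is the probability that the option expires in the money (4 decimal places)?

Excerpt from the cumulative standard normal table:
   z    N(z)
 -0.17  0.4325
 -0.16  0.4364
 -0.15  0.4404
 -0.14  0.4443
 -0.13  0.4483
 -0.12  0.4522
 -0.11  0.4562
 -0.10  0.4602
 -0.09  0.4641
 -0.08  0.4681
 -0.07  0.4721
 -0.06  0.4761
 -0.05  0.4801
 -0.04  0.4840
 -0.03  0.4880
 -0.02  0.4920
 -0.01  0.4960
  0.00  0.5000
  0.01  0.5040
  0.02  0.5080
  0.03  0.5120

σ√T = 0.35·√0.75 = 0.3031
d₁ = [ln(290/280) + (0.025 + 0.35²/2)·0.75] / 0.3031 = [0.0351 + 0.0647] / 0.3031 = 0.3292 → 0.33
d₂ = d₁ − σ√T = 0.3292 − 0.3031 = 0.0261 → 0.03
Pr(exercise) under Q = N(−d₂) = N(-0.03) = 0.4880

0.4880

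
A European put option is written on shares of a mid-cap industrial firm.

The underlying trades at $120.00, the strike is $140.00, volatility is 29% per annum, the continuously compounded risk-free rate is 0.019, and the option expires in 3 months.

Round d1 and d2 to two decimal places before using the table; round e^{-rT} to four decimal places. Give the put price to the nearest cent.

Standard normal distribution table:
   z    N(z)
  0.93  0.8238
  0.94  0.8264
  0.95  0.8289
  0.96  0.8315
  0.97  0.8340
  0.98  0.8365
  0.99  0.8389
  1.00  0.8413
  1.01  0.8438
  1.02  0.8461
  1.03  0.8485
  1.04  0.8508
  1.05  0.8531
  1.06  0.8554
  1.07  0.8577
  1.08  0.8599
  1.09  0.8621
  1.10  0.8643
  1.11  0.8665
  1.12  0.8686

$20.65

σ√T = 0.29·√0.25 = 0.1450
ln(S/K) + (r + σ²/2)T = ln(120/140) + (0.019 + 0.29²/2)·0.25 = -0.1542 + 0.0153 = -0.1389
d₁ = -0.1389 / 0.1450 = -0.9578 ≈ -0.96
d₂ = d₁ − σ√T = -0.9578 − 0.1450 = -1.1028 ≈ -1.10
e^(−rT) = e^(−0.019·0.25) = 0.9953
N(−d₂) = N(1.10) = 0.8643;  N(−d₁) = N(0.96) = 0.8315
P = 140·0.9953·0.8643 − 120·0.8315 = 120.4333 − 99.7800 = 20.6533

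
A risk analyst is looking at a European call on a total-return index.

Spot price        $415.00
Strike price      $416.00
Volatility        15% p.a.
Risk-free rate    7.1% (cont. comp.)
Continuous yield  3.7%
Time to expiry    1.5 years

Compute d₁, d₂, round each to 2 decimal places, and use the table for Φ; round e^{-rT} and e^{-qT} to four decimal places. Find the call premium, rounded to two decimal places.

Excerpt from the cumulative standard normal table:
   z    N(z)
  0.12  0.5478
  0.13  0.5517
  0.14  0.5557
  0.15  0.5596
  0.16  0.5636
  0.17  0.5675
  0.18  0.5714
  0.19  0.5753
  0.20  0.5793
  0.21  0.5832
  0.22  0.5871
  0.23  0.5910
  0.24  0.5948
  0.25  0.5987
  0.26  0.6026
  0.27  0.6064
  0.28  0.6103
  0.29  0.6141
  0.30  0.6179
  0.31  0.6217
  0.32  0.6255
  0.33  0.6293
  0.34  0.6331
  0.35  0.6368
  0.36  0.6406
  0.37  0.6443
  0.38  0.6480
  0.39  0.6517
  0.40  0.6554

T = 1.5;  σ√T = 0.1837
ln(S/K) + (r − q + σ²/2)T = ln(415/416) + (0.071 − 0.037 + 0.15²/2)·1.5 = -0.0024 + 0.0679 = 0.0655
d₁ = 0.0655 / 0.1837 = 0.3564 ≈ 0.36
d₂ = d₁ − σ√T = 0.3564 − 0.1837 = 0.1727 ≈ 0.17
e^(−qT) = e^(−0.037·1.5) = 0.9460;  e^(−rT) = e^(−0.071·1.5) = 0.8990
C = 415·0.9460·N(0.36) − 416·0.8990·N(0.17) = 415·0.9460·0.6406 − 416·0.8990·0.5675 = 251.4932 − 212.2359 = 39.2572

$39.26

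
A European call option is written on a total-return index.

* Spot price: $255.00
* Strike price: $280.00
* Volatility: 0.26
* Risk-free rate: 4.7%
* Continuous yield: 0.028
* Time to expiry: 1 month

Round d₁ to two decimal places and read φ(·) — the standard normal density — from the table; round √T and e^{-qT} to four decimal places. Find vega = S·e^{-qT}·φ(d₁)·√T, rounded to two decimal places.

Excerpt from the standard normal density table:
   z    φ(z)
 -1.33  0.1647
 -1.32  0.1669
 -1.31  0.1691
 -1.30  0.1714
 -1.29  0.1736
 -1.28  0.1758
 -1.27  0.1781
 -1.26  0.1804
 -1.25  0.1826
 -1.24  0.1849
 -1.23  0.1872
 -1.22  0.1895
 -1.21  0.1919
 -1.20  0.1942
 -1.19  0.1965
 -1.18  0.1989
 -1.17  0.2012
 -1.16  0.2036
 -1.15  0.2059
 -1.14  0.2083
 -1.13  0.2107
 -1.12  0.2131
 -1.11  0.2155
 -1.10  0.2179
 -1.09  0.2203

14.43

T = 0.08333;  σ√T = 0.0751
d₁ = [ln(255/280) + (0.047 − 0.028 + ½·0.26²)·0.08333] / (σ√T) = (-0.0935 + 0.0044) / 0.0751 = -1.1875 → -1.19
√T = √0.08333 = 0.2887
φ(d₁) = φ(-1.19) = 0.1965
e^(−qT) = e^(−0.028·0.08333) = 0.9977
vega = S·e^(−qT)·φ(d₁)·√T = 255·0.9977·0.1965·0.2887 = 14.4328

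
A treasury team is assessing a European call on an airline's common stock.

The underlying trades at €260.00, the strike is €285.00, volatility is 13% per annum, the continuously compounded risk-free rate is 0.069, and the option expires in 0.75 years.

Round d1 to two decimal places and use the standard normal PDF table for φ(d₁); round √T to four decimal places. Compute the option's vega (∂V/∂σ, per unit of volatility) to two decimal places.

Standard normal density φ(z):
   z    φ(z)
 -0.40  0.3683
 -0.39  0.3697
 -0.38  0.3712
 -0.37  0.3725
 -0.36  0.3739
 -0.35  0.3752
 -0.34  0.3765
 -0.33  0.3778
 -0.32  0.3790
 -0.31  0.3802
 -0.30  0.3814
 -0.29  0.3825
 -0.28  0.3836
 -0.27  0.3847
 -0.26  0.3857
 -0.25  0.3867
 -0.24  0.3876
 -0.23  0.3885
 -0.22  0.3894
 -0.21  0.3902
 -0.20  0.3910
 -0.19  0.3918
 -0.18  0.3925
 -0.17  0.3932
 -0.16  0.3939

85.88

σ√T = 0.13 × 0.8660 = 0.1126
d₁ = [ln(260/285) + (0.069 + 0.13²/2)·0.75] / 0.1126 = [-0.0918 + 0.0581] / 0.1126 = -0.2995 which rounds to -0.30
√T = √0.75 = 0.8660
φ(d₁) = φ(-0.30) = 0.3814
vega = S·φ(d₁)·√T = 260·0.3814·0.8660 = 85.8760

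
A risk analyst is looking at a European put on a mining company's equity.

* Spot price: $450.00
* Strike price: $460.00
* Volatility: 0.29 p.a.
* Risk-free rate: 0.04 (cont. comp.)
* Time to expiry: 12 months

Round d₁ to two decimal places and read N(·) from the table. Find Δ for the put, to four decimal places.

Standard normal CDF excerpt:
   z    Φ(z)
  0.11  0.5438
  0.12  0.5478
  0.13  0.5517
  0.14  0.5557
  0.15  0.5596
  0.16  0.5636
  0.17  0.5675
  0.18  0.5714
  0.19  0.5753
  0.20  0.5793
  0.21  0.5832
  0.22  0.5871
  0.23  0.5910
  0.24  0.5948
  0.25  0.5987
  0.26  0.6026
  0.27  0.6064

-0.4168

σ√T = 0.29·√1 = 0.2900
ln(S/K) + (r + σ²/2)T = ln(450/460) + (0.04 + 0.29²/2)·1 = -0.0220 + 0.0820 = 0.0601
d₁ = 0.0601 / 0.2900 = 0.2071 ≈ 0.21
N(d₁) = N(0.21) = 0.5832
Δ_put = N(d₁) − 1 = 0.5832 − 1 = -0.4168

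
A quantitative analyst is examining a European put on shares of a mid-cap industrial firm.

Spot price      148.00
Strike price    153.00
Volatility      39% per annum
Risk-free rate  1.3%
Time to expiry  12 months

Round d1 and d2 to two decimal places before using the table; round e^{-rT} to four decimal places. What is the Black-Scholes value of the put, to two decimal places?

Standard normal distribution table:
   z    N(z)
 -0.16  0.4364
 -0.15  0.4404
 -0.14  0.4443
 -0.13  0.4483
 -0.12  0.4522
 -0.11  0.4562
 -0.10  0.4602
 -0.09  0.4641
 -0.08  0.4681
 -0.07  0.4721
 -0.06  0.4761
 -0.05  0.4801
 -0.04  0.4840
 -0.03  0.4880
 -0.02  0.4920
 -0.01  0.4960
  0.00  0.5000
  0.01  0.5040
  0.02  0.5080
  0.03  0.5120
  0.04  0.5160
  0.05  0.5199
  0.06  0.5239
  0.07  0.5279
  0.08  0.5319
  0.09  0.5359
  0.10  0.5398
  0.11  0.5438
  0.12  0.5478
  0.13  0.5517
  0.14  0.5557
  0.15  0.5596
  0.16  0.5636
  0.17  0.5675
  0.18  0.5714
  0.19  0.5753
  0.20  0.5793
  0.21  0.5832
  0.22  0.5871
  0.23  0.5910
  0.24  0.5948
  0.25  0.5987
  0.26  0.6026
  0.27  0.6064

σ√T = 0.39·√1 = 0.3900
d₁ = [ln(148/153) + (0.013 + ½·0.39²)·1] / (σ√T) = (-0.0332 + 0.0891) / 0.3900 = 0.1431 ≈ 0.14
d₂ = 0.1431 − 0.3900 = -0.2469 ≈ -0.25
exp(−rT) = exp(−0.013·1) = 0.9871
N(−d₂) = N(0.25) = 0.5987;  N(−d₁) = N(-0.14) = 0.4443
P = 153·0.9871·0.5987 − 148·0.4443 = 90.4194 − 65.7564 = 24.6630

24.66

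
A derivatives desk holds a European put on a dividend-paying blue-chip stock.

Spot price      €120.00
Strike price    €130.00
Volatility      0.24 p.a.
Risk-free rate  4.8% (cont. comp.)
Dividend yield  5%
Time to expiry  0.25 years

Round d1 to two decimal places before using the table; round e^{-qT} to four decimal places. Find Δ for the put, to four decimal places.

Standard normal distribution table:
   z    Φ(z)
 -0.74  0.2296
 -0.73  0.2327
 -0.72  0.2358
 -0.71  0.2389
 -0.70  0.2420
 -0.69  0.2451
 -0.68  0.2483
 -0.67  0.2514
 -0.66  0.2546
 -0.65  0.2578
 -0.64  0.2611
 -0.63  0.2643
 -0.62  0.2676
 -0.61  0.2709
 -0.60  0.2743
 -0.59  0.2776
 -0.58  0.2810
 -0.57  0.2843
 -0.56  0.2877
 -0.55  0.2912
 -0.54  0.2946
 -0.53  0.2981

σ√T = 0.24 × 0.5000 = 0.1200
d₁ = [ln(120/130) + (0.048 − 0.05 + 0.24²/2)·0.25] / 0.1200 = [-0.0800 + 0.0067] / 0.1200 = -0.6112 ⇒ -0.61
N(d₁) = N(-0.61) = 0.2709
Δ_put = e^(−qT)·(N(d₁) − 1) = 0.9876·(0.2709 − 1) = -0.7201

-0.7201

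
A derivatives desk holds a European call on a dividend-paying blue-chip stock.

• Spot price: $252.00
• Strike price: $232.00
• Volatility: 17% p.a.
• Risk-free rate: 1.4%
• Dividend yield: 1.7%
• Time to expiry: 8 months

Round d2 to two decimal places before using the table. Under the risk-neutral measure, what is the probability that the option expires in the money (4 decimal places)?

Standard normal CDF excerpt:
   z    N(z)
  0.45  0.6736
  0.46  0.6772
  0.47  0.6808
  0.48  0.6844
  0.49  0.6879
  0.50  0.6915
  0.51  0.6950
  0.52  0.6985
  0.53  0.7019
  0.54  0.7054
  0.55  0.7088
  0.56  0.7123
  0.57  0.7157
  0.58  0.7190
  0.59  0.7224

0.6950

σ√T = 0.17 × 0.8165 = 0.1388
d₁ = [ln(252/232) + (0.014 − 0.017 + ½·0.17²)·0.6667] / (σ√T) = (0.0827 + 0.0076) / 0.1388 = 0.6507 ≈ 0.65
d₂ = 0.6507 − 0.1388 = 0.5119 ≈ 0.51
Pr(exercise) under Q = N(d₂) = 0.6950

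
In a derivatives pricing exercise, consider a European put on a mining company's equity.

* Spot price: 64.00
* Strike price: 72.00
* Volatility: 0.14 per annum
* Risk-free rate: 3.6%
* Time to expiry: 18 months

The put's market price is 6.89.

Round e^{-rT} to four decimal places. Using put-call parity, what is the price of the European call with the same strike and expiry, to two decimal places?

e^(−rT) = e^(−0.036·1.5) = 0.9474
Put-call parity: C − P = S − K·e^(−rT) = 64 − 72·0.9474 = 64 − 68.2128 = -4.2128
C = P + (C − P) = 6.89 + (-4.2128) = 2.6772

2.68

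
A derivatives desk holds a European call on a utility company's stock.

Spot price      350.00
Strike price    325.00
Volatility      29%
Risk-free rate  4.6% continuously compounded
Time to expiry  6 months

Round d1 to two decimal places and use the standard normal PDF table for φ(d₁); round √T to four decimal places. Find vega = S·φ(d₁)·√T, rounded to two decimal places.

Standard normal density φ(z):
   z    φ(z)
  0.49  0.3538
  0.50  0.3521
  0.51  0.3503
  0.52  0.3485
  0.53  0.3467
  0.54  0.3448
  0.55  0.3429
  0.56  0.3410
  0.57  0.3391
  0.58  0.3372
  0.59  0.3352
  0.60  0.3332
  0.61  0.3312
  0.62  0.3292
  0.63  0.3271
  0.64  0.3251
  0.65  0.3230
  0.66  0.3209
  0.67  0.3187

83.45

T = 0.5;  σ√T = 0.2051
d₁ = [ln(350/325) + (0.046 + 0.29²/2)·0.5] / 0.2051 = [0.0741 + 0.0440] / 0.2051 = 0.5761 → 0.58
√T = √0.5 = 0.7071
φ(d₁) = φ(0.58) = 0.3372
vega = S·φ(d₁)·√T = 350·0.3372·0.7071 = 83.4519
(Call and put vega coincide under Black-Scholes.)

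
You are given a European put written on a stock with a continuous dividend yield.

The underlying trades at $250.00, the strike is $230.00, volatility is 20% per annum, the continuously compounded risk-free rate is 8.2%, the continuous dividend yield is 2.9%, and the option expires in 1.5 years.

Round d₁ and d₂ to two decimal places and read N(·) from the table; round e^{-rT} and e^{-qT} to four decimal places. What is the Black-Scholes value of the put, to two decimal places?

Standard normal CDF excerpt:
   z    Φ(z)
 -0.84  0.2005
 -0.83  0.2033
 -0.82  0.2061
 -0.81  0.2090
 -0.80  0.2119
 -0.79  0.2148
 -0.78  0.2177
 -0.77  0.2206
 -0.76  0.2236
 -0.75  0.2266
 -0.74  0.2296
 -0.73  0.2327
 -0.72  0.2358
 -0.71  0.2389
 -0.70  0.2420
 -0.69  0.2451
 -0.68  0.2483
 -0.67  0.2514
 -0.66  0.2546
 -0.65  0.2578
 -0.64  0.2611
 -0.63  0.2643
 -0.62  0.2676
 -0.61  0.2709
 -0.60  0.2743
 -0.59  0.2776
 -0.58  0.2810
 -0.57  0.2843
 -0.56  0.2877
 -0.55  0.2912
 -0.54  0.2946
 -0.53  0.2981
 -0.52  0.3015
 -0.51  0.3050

$8.51

σ√T = 0.2·√1.5 = 0.2449
d₁ = [ln(250/230) + (0.082 − 0.029 + 0.2²/2)·1.5] / 0.2449 = [0.0834 + 0.1095] / 0.2449 = 0.7874 → 0.79
d₂ = d₁ − σ√T = 0.7874 − 0.2449 = 0.5425 → 0.54
e^(−qT) = e^(−0.029·1.5) = 0.9574;  e^(−rT) = e^(−0.082·1.5) = 0.8843
N(−d₂) = N(-0.54) = 0.2946;  N(−d₁) = N(-0.79) = 0.2148
P = 230·0.8843·0.2946 − 250·0.9574·0.2148 = 59.9184 − 51.4124 = 8.5060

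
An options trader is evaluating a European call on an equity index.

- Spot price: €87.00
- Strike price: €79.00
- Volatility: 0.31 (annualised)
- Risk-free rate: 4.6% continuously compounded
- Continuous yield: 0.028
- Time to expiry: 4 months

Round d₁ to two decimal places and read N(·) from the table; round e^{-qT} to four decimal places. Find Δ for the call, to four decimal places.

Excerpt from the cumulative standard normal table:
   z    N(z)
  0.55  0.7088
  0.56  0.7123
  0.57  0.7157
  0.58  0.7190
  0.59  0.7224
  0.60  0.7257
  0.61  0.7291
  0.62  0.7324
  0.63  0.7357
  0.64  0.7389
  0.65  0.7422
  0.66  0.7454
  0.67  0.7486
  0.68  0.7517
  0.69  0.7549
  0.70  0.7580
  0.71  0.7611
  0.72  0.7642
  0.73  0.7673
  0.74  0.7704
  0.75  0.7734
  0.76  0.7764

T = 0.3333;  σ√T = 0.1790
d₁ = [ln(87/79) + (0.046 − 0.028 + ½·0.31²)·0.3333] / (σ√T) = (0.0965 + 0.0220) / 0.1790 = 0.6620 ⇒ 0.66
N(d₁) = N(0.66) = 0.7454
Δ_call = e^(−qT)·N(d₁) = 0.9907·0.7454 = 0.7385

0.7385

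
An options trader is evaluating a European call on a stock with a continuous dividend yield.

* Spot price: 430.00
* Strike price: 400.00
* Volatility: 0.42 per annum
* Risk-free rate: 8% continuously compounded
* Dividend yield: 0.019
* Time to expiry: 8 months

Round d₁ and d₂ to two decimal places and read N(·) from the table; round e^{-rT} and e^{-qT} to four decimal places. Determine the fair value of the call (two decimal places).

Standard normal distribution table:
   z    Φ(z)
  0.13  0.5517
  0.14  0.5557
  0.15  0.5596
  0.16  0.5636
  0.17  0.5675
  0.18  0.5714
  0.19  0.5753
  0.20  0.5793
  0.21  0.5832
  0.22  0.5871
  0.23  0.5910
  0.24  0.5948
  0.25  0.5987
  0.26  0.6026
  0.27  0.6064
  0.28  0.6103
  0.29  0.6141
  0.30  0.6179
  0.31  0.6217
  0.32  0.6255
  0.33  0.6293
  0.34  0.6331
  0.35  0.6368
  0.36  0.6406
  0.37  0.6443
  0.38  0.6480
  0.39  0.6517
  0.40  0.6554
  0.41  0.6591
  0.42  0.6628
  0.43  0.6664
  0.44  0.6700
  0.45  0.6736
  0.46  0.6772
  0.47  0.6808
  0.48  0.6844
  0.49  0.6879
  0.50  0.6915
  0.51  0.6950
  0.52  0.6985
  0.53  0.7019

σ√T = 0.42·√0.6667 = 0.3429
d₁ = [ln(430/400) + (0.08 − 0.019 + ½·0.42²)·0.6667] / (σ√T) = (0.0723 + 0.0995) / 0.3429 = 0.5009 which rounds to 0.50
d₂ = 0.5009 − 0.3429 = 0.1580 which rounds to 0.16
exp(−qT) = exp(−0.019·0.6667) = 0.9874;  exp(−rT) = exp(−0.08·0.6667) = 0.9481
N(d₁) = N(0.50) = 0.6915;  N(d₂) = N(0.16) = 0.5636
C = 430·0.9874·0.6915 − 400·0.9481·0.5636 = 293.5985 − 213.7397 = 79.8588

79.86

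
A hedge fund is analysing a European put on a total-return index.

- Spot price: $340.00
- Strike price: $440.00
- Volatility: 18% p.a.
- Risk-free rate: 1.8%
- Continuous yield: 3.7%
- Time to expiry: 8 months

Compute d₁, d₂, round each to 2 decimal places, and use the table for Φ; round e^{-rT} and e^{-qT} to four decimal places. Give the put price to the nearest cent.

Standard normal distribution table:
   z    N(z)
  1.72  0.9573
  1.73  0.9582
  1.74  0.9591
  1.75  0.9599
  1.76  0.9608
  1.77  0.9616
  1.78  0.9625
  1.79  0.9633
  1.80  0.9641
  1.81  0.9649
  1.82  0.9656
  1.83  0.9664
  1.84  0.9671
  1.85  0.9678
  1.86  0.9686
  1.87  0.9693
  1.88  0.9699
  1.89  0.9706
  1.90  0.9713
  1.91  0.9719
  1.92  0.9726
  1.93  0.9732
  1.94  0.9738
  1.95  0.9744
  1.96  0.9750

σ√T = 0.18·√0.6667 = 0.1470
d₁ = [ln(340/440) + (0.018 − 0.037 + ½·0.18²)·0.6667] / (σ√T) = (-0.2578 − 0.0019) / 0.1470 = -1.7670 which rounds to -1.77
d₂ = -1.7670 − 0.1470 = -1.9140 which rounds to -1.91
exp(−qT) = exp(−0.037·0.6667) = 0.9756;  exp(−rT) = exp(−0.018·0.6667) = 0.9881
N(−d₂) = N(1.91) = 0.9719;  N(−d₁) = N(1.77) = 0.9616
P = 440·0.9881·0.9719 − 340·0.9756·0.9616 = 422.5471 − 318.9666 = 103.5806

$103.58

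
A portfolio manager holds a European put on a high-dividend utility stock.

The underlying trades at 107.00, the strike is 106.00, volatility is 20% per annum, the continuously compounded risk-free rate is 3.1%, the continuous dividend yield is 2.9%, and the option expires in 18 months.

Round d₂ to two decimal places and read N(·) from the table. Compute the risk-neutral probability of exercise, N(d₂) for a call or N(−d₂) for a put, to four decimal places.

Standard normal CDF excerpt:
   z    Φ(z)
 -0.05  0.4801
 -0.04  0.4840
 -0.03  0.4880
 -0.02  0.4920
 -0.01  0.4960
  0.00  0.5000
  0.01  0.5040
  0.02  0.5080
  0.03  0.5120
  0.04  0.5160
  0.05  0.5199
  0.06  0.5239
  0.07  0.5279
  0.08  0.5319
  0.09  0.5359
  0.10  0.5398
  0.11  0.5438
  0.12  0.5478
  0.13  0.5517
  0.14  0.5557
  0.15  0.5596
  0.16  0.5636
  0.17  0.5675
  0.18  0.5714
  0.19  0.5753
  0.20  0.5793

σ√T = 0.2·√1.5 = 0.2449
d₁ = [ln(107/106) + (0.031 − 0.029 + ½·0.2²)·1.5] / (σ√T) = (0.0094 + 0.0330) / 0.2449 = 0.1731 → 0.17
d₂ = 0.1731 − 0.2449 = -0.0719 → -0.07
Pr(exercise) under Q = N(−d₂) = N(0.07) = 0.5279

0.5279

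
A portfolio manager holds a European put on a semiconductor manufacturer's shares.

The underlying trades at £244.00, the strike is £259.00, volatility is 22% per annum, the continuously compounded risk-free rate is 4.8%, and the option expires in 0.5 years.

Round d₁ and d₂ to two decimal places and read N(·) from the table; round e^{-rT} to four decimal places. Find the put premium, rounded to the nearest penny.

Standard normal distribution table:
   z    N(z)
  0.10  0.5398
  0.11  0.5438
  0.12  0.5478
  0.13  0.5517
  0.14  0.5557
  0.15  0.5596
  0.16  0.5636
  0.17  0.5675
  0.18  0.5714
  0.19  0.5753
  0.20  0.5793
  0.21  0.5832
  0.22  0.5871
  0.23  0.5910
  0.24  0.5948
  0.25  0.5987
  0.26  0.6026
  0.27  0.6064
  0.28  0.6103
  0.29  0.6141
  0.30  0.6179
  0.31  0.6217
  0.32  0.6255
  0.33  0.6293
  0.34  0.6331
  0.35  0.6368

σ√T = 0.22 × 0.7071 = 0.1556
ln(S/K) + (r + σ²/2)T = ln(244/259) + (0.048 + 0.22²/2)·0.5 = -0.0597 + 0.0361 = -0.0236
d₁ = -0.0236 / 0.1556 = -0.1514 → -0.15
d₂ = d₁ − σ√T = -0.1514 − 0.1556 = -0.3070 → -0.31
e^(−rT) = e^(−0.048·0.5) = 0.9763
P = 259·0.9763·N(0.31) − 244·N(0.15) = 259·0.9763·0.6217 − 244·0.5596 = 157.2041 − 136.5424 = 20.6617

£20.66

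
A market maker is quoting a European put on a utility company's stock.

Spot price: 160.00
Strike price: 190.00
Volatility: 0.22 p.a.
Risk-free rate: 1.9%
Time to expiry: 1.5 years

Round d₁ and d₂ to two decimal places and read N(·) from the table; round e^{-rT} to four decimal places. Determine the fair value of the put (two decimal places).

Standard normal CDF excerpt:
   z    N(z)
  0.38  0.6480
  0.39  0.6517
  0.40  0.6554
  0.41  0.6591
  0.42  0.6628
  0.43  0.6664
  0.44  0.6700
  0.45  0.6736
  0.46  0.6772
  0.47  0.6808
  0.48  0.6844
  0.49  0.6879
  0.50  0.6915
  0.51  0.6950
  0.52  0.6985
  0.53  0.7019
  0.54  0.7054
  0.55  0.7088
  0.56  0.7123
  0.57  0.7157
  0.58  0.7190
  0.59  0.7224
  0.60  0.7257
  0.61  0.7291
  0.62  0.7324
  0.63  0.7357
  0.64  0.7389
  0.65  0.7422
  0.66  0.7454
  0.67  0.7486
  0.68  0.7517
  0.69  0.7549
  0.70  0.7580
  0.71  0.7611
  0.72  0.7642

33.37

σ√T = 0.22·√1.5 = 0.2694
d₁ = [ln(160/190) + (0.019 + 0.22²/2)·1.5] / 0.2694 = [-0.1719 + 0.0648] / 0.2694 = -0.3973 which rounds to -0.40
d₂ = d₁ − σ√T = -0.3973 − 0.2694 = -0.6667 which rounds to -0.67
e^(−rT) = e^(−0.019·1.5) = 0.9719
N(−d₂) = N(0.67) = 0.7486;  N(−d₁) = N(0.40) = 0.6554
P = 190·0.9719·0.7486 − 160·0.6554 = 138.2372 − 104.8640 = 33.3732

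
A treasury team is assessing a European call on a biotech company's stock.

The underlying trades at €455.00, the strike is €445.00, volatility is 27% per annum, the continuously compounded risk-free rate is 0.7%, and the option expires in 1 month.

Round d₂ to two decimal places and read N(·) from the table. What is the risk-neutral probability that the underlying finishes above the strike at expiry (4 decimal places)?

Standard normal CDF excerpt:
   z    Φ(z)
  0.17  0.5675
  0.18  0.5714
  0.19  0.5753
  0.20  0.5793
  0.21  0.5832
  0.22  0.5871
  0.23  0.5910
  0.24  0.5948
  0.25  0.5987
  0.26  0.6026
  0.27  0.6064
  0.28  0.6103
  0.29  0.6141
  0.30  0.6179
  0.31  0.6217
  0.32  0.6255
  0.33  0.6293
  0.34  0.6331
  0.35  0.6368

T = 0.08333;  σ√T = 0.0779
d₁ = [ln(455/445) + (0.007 + 0.27²/2)·0.08333] / 0.0779 = [0.0222 + 0.0036] / 0.0779 = 0.3316 ≈ 0.33
d₂ = d₁ − σ√T = 0.3316 − 0.0779 = 0.2536 ≈ 0.25
Pr(exercise) under Q = N(d₂) = 0.5987

0.5987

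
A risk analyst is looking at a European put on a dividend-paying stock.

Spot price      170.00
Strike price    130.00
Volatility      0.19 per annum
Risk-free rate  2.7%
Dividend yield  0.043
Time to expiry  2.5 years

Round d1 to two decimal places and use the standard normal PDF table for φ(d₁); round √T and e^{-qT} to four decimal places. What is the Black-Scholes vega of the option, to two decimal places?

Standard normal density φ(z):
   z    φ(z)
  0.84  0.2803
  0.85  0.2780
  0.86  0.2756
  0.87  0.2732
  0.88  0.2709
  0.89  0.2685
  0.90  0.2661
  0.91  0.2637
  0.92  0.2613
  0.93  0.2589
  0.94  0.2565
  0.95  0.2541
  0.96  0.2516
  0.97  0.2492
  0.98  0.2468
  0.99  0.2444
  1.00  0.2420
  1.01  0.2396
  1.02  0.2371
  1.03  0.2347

63.66

T = 2.5;  σ√T = 0.3004
ln(S/K) + (r − q + σ²/2)T = ln(170/130) + (0.027 − 0.043 + 0.19²/2)·2.5 = 0.2683 + 0.0051 = 0.2734
d₁ = 0.2734 / 0.3004 = 0.9100 ⇒ 0.91
√T = √2.5 = 1.5811
φ(d₁) = φ(0.91) = 0.2637
exp(−qT) = exp(−0.043·2.5) = 0.8981
vega = S·exp(−qT)·φ(d₁)·√T = 170·0.8981·0.2637·1.5811 = 63.6565
(The call has the same vega.)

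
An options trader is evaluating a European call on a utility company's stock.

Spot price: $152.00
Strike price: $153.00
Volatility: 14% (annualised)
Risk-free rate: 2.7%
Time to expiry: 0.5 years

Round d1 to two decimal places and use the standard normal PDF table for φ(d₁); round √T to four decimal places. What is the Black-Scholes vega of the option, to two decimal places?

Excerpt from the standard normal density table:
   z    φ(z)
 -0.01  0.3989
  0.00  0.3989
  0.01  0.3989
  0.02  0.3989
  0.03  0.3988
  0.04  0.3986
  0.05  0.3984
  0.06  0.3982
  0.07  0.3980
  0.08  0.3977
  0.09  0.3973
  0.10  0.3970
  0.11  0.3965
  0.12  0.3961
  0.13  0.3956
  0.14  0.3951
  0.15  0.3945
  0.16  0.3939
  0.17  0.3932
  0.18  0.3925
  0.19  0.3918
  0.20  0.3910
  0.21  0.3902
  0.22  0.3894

σ√T = 0.14 × 0.7071 = 0.0990
d₁ = [ln(152/153) + (0.027 + ½·0.14²)·0.5] / (σ√T) = (-0.0066 + 0.0184) / 0.0990 = 0.1196 ≈ 0.12
√T = √0.5 = 0.7071
φ(d₁) = φ(0.12) = 0.3961
vega = S·φ(d₁)·√T = 152·0.3961·0.7071 = 42.5725

42.57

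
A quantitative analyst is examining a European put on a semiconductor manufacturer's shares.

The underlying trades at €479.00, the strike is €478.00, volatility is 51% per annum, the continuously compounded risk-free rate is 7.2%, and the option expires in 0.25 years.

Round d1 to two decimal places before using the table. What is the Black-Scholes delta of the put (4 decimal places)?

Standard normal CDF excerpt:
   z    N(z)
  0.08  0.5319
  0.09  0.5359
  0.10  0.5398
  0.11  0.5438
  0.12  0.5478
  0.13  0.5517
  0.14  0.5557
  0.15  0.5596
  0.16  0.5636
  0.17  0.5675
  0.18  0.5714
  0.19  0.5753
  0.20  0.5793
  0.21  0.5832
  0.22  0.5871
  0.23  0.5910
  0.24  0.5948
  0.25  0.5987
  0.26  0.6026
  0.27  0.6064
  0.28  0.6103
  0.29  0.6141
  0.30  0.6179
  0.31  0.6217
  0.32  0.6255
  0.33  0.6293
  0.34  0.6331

-0.4168

T = 0.25;  σ√T = 0.2550
ln(S/K) + (r + σ²/2)T = ln(479/478) + (0.072 + 0.51²/2)·0.25 = 0.0021 + 0.0505 = 0.0526
d₁ = 0.0526 / 0.2550 = 0.2063 ≈ 0.21
N(d₁) = N(0.21) = 0.5832
Δ_put = N(d₁) − 1 = 0.5832 − 1 = -0.4168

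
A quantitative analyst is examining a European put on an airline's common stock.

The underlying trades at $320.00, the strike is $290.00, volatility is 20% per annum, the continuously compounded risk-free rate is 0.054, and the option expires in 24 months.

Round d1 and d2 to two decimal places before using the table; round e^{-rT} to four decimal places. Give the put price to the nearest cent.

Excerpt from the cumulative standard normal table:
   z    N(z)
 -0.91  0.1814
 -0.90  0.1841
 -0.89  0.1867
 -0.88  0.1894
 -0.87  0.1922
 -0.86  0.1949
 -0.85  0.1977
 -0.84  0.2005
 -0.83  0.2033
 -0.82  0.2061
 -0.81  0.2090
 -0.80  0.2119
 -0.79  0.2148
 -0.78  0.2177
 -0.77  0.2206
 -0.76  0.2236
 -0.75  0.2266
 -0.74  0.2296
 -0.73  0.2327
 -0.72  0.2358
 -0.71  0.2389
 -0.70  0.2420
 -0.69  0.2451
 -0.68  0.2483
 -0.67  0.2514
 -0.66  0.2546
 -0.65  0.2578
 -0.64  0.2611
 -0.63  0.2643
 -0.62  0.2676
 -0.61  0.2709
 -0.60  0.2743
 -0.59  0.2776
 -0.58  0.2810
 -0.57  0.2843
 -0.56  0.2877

T = 2;  σ√T = 0.2828
d₁ = [ln(320/290) + (0.054 + 0.2²/2)·2] / 0.2828 = [0.0984 + 0.1480] / 0.2828 = 0.8713 ⇒ 0.87
d₂ = d₁ − σ√T = 0.8713 − 0.2828 = 0.5885 ⇒ 0.59
e^(−rT) = e^(−0.054·2) = 0.8976
N(−d₂) = N(-0.59) = 0.2776;  N(−d₁) = N(-0.87) = 0.1922
P = 290·0.8976·0.2776 − 320·0.1922 = 72.2604 − 61.5040 = 10.7564

$10.76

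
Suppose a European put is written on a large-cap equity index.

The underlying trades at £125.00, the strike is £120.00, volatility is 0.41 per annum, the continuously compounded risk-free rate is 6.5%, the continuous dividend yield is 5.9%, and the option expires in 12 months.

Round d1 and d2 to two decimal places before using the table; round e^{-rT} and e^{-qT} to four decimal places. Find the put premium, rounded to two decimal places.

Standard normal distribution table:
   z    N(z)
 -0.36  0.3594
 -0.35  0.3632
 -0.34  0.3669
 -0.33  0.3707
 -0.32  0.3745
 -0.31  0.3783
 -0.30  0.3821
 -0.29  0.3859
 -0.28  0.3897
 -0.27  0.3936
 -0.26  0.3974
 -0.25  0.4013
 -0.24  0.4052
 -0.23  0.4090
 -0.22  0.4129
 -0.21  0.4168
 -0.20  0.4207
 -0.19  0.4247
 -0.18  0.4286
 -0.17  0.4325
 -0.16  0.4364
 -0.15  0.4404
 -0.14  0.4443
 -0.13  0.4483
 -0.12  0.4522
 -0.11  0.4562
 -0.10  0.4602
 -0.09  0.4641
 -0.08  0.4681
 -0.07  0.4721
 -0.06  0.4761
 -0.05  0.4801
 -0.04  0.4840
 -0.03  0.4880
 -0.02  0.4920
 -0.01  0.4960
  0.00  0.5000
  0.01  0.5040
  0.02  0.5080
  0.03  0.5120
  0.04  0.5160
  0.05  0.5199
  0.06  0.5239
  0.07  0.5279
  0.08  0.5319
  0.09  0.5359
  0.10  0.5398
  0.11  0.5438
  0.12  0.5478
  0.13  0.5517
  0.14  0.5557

£16.13

σ√T = 0.41·√1 = 0.4100
d₁ = [ln(125/120) + (0.065 − 0.059 + ½·0.41²)·1] / (σ√T) = (0.0408 + 0.0900) / 0.4100 = 0.3192 which rounds to 0.32
d₂ = 0.3192 − 0.4100 = -0.0908 which rounds to -0.09
e^(−qT) = e^(−0.059·1) = 0.9427;  e^(−rT) = e^(−0.065·1) = 0.9371
P = 120·0.9371·N(0.09) − 125·0.9427·N(-0.32) = 120·0.9371·0.5359 − 125·0.9427·0.3745 = 60.2630 − 44.1301 = 16.1329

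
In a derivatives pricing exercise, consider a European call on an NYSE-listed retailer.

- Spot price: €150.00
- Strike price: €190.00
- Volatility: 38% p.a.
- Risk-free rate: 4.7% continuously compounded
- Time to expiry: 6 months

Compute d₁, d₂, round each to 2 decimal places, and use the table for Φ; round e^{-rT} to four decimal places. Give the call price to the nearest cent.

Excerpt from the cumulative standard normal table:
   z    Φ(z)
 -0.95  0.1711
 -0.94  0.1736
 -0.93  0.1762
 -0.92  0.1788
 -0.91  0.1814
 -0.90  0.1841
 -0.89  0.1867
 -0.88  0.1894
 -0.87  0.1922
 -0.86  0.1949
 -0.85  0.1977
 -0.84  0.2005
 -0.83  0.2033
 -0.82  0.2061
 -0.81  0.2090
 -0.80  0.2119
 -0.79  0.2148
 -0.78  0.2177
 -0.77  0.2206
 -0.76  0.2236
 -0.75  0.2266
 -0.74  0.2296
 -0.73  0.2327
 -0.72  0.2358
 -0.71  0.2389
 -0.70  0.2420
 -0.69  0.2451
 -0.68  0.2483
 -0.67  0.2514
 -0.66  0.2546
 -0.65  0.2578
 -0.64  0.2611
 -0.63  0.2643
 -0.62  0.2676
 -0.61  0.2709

T = 0.5;  σ√T = 0.2687
ln(S/K) + (r + σ²/2)T = ln(150/190) + (0.047 + 0.38²/2)·0.5 = -0.2364 + 0.0596 = -0.1768
d₁ = -0.1768 / 0.2687 = -0.6579 ⇒ -0.66
d₂ = d₁ − σ√T = -0.6579 − 0.2687 = -0.9266 ⇒ -0.93
e^(−rT) = e^(−0.047·0.5) = 0.9768
N(d₁) = N(-0.66) = 0.2546;  N(d₂) = N(-0.93) = 0.1762
C = 150·0.2546 − 190·0.9768·0.1762 = 38.1900 − 32.7013 = 5.4887

€5.49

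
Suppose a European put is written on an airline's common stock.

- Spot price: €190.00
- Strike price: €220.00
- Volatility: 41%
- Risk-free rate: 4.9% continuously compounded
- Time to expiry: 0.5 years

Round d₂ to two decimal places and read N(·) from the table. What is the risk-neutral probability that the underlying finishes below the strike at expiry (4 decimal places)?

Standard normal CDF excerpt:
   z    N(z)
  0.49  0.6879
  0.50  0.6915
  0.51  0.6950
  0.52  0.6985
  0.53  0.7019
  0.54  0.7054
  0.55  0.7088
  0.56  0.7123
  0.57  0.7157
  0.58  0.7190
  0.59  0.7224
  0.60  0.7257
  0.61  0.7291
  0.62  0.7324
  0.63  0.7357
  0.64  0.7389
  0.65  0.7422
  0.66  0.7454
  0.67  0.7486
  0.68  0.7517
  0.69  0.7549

T = 0.5;  σ√T = 0.2899
ln(S/K) + (r + σ²/2)T = ln(190/220) + (0.049 + 0.41²/2)·0.5 = -0.1466 + 0.0665 = -0.0801
d₁ = -0.0801 / 0.2899 = -0.2762 which rounds to -0.28
d₂ = d₁ − σ√T = -0.2762 − 0.2899 = -0.5661 which rounds to -0.57
Risk-neutral Pr[S_T < K] = N(−d₂) = N(0.57) = 0.7157

0.7157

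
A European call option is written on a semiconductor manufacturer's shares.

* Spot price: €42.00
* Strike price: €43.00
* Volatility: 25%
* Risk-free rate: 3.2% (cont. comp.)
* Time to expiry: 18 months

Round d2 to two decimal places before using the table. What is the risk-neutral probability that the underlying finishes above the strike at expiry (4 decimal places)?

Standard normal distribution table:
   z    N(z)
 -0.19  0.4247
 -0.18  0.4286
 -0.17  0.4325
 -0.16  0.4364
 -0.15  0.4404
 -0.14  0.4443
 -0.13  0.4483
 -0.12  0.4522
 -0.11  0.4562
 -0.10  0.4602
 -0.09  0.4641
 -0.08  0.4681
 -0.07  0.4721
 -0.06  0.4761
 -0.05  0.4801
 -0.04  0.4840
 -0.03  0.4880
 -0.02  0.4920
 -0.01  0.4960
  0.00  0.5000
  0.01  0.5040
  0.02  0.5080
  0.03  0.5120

T = 1.5;  σ√T = 0.3062
d₁ = [ln(42/43) + (0.032 + 0.25²/2)·1.5] / 0.3062 = [-0.0235 + 0.0949] / 0.3062 = 0.2330 ⇒ 0.23
d₂ = d₁ − σ√T = 0.2330 − 0.3062 = -0.0732 ⇒ -0.07
Pr(exercise) under Q = N(d₂) = 0.4721

0.4721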